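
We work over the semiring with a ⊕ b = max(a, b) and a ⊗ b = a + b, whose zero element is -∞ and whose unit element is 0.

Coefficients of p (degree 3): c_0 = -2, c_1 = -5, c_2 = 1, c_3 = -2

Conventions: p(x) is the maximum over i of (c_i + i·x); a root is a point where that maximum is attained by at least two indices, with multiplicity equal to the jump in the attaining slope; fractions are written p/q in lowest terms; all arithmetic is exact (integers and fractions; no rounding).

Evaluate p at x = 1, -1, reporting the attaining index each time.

p(1) = max(-2+0·1=-2, -5+1·1=-4, 1+2·1=3, -2+3·1=1) = 3 (attained by i=2)
p(-1) = max(-2+0·(-1)=-2, -5+1·(-1)=-6, 1+2·(-1)=-1, -2+3·(-1)=-5) = -1 (attained by i=2)
Answer: p(1) = 3; p(-1) = -1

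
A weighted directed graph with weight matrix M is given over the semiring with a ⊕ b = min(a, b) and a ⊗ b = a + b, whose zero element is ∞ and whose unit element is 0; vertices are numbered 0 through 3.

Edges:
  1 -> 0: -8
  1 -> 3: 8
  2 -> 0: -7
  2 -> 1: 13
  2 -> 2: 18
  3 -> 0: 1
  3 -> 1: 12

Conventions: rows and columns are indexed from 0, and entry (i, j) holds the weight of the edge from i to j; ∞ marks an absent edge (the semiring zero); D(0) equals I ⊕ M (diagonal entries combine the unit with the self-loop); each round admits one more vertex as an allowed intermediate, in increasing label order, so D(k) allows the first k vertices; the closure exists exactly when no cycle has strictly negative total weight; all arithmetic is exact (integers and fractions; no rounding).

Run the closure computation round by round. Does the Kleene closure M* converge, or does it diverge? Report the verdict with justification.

D(0):
  [0, ∞, ∞, ∞]
  [-8, 0, ∞, 8]
  [-7, 13, 0, ∞]
  [1, 12, ∞, 0]
D(1):
  [0, ∞, ∞, ∞]
  [-8, 0, ∞, 8]
  [-7, 13, 0, ∞]
  [1, 12, ∞, 0]
D(2):
  [0, ∞, ∞, ∞]
  [-8, 0, ∞, 8]
  [-7, 13, 0, 21]
  [1, 12, ∞, 0]
D(3):
  [0, ∞, ∞, ∞]
  [-8, 0, ∞, 8]
  [-7, 13, 0, 21]
  [1, 12, ∞, 0]
D(4):
  [0, ∞, ∞, ∞]
  [-8, 0, ∞, 8]
  [-7, 13, 0, 21]
  [1, 12, ∞, 0]
Key observation: every diagonal entry stays at the unit through all rounds, so no improving cycle exists.
Answer: CONVERGES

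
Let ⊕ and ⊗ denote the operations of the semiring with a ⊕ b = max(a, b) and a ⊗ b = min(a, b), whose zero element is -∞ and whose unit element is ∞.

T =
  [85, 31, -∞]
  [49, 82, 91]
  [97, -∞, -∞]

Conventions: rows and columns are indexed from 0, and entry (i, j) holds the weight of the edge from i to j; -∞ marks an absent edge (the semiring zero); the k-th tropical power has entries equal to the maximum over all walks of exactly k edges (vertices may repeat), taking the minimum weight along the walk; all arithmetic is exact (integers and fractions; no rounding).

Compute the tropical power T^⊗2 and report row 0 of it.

T^⊗2:
  [85, 31, 31]
  [91, 82, 82]
  [85, 31, -∞]
Answer: row 0 of T^⊗2 = [85, 31, 31]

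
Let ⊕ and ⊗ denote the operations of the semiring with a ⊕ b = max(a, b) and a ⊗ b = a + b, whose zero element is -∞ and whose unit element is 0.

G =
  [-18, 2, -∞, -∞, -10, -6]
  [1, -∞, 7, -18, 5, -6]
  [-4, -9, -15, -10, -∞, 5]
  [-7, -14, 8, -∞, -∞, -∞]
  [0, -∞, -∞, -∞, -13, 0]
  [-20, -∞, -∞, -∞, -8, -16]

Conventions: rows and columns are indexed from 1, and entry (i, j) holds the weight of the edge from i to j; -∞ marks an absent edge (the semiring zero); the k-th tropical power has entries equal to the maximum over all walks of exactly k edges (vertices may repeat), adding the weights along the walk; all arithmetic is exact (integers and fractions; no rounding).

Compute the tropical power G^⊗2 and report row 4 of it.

G^⊗2:
  [3, -16, 9, -16, 7, -4]
  [5, 3, -8, -3, -8, 12]
  [-8, -2, -2, -25, -3, -10]
  [4, -1, -7, -2, -9, 13]
  [-13, 2, -∞, -∞, -8, -6]
  [-8, -18, -∞, -∞, -21, -8]
Answer: row 4 of G^⊗2 = [4, -1, -7, -2, -9, 13]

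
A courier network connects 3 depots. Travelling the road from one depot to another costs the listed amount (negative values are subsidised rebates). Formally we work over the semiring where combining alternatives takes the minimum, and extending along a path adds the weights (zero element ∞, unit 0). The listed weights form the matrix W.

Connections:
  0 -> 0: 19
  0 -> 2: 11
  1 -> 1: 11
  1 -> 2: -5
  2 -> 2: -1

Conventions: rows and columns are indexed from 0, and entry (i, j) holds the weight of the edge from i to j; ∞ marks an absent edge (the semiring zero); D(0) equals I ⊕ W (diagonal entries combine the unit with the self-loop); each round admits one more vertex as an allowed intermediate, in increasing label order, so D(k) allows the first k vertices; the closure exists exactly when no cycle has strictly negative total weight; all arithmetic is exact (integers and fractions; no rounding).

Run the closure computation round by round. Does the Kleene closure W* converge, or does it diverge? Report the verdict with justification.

Detection: at round 0, diagonal entry (2, 2) turns strictly negative.
Key observation: the cycle 2->2 has total weight (-1), which is strictly negative.
Answer: DIVERGES — negative cycle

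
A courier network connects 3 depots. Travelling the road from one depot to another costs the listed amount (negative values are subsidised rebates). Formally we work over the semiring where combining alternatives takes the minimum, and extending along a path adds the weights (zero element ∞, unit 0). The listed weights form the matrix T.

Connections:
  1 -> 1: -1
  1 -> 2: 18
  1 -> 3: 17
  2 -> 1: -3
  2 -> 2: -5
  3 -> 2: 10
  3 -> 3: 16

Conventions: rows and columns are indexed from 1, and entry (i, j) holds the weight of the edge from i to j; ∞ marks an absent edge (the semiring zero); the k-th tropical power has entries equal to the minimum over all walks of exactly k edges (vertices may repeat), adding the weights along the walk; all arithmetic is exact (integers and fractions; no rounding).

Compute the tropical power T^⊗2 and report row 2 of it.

T^⊗2:
  [-2, 13, 16]
  [-8, -10, 14]
  [7, 5, 32]
Answer: row 2 of T^⊗2 = [-8, -10, 14]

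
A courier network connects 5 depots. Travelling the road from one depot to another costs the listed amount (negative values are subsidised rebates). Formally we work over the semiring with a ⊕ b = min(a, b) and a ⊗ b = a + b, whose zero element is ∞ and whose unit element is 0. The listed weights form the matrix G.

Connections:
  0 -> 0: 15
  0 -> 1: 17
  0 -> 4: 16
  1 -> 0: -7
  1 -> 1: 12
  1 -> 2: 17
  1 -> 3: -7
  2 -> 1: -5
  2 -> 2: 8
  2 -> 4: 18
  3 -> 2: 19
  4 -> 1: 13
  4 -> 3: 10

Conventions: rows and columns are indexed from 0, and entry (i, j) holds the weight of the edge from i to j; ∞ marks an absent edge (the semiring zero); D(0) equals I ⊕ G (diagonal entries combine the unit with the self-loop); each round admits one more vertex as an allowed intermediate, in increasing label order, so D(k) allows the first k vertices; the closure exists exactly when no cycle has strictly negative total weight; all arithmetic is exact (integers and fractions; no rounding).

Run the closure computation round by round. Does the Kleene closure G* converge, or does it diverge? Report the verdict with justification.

D(0):
  [0, 17, ∞, ∞, 16]
  [-7, 0, 17, -7, ∞]
  [∞, -5, 0, ∞, 18]
  [∞, ∞, 19, 0, ∞]
  [∞, 13, ∞, 10, 0]
D(1):
  [0, 17, ∞, ∞, 16]
  [-7, 0, 17, -7, 9]
  [∞, -5, 0, ∞, 18]
  [∞, ∞, 19, 0, ∞]
  [∞, 13, ∞, 10, 0]
D(2):
  [0, 17, 34, 10, 16]
  [-7, 0, 17, -7, 9]
  [-12, -5, 0, -12, 4]
  [∞, ∞, 19, 0, ∞]
  [6, 13, 30, 6, 0]
D(3):
  [0, 17, 34, 10, 16]
  [-7, 0, 17, -7, 9]
  [-12, -5, 0, -12, 4]
  [7, 14, 19, 0, 23]
  [6, 13, 30, 6, 0]
D(4):
  [0, 17, 29, 10, 16]
  [-7, 0, 12, -7, 9]
  [-12, -5, 0, -12, 4]
  [7, 14, 19, 0, 23]
  [6, 13, 25, 6, 0]
D(5):
  [0, 17, 29, 10, 16]
  [-7, 0, 12, -7, 9]
  [-12, -5, 0, -12, 4]
  [7, 14, 19, 0, 23]
  [6, 13, 25, 6, 0]
Key observation: every diagonal entry stays at the unit through all rounds, so no improving cycle exists.
Answer: CONVERGES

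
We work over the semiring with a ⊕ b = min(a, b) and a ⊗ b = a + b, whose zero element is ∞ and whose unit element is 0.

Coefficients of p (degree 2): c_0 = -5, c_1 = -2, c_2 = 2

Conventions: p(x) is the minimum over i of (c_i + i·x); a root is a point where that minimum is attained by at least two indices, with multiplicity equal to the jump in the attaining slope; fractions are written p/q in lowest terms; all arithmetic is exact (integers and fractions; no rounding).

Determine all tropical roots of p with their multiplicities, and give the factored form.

hull edge (i=0, c=-5) to (i=1, c=-2): slope 3, span 1
hull edge (i=1, c=-2) to (i=2, c=2): slope 4, span 1
Factored form: p(x) = 2 ⊗ (x ⊕ (-4)) ⊗ (x ⊕ (-3))
Answer: roots = -4 (mult 1), -3 (mult 1)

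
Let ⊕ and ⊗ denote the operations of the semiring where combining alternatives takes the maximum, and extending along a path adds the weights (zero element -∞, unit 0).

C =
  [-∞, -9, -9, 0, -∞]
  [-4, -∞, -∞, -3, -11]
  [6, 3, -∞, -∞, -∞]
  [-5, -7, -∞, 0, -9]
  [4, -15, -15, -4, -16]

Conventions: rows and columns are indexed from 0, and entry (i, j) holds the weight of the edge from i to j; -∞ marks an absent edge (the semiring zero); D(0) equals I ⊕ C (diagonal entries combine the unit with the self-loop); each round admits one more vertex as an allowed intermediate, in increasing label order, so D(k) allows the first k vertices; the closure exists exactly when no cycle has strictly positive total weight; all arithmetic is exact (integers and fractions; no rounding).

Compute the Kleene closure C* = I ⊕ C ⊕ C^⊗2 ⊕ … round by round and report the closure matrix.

D(0):
  [0, -9, -9, 0, -∞]
  [-4, 0, -∞, -3, -11]
  [6, 3, 0, -∞, -∞]
  [-5, -7, -∞, 0, -9]
  [4, -15, -15, -4, 0]
D(1):
  [0, -9, -9, 0, -∞]
  [-4, 0, -13, -3, -11]
  [6, 3, 0, 6, -∞]
  [-5, -7, -14, 0, -9]
  [4, -5, -5, 4, 0]
D(2):
  [0, -9, -9, 0, -20]
  [-4, 0, -13, -3, -11]
  [6, 3, 0, 6, -8]
  [-5, -7, -14, 0, -9]
  [4, -5, -5, 4, 0]
D(3):
  [0, -6, -9, 0, -17]
  [-4, 0, -13, -3, -11]
  [6, 3, 0, 6, -8]
  [-5, -7, -14, 0, -9]
  [4, -2, -5, 4, 0]
D(4):
  [0, -6, -9, 0, -9]
  [-4, 0, -13, -3, -11]
  [6, 3, 0, 6, -3]
  [-5, -7, -14, 0, -9]
  [4, -2, -5, 4, 0]
D(5):
  [0, -6, -9, 0, -9]
  [-4, 0, -13, -3, -11]
  [6, 3, 0, 6, -3]
  [-5, -7, -14, 0, -9]
  [4, -2, -5, 4, 0]
Answer: C* = [[0, -6, -9, 0, -9], [-4, 0, -13, -3, -11], [6, 3, 0, 6, -3], [-5, -7, -14, 0, -9], [4, -2, -5, 4, 0]]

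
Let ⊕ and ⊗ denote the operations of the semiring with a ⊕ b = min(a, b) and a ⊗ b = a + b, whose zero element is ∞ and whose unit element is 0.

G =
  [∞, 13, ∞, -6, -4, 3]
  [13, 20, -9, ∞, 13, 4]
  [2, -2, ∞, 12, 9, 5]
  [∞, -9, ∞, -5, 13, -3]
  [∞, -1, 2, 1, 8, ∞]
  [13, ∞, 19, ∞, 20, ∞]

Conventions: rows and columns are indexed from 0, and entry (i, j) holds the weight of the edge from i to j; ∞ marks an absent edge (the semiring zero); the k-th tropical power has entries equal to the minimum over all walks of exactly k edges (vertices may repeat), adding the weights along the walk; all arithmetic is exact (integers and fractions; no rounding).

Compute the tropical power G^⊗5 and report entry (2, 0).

G^⊗2:
  [16, -15, -2, -11, 4, -9]
  [-7, -11, 11, 3, 0, -4]
  [11, 3, -11, -4, -2, 2]
  [4, -14, -18, -10, 4, -8]
  [4, -8, -10, -4, 11, -2]
  [21, 17, 22, 7, 9, 16]
G^⊗3:
  [-2, -20, -24, -16, -2, -14]
  [2, -6, -20, -13, -11, -7]
  [-9, -13, -6, -9, -2, -7]
  [-16, -20, -23, -15, -9, -13]
  [-8, -13, -17, -9, -1, -7]
  [24, -2, 8, 2, 17, 4]
G^⊗4:
  [-22, -26, -29, -21, -15, -19]
  [-18, -22, -15, -18, -11, -16]
  [-4, -18, -22, -15, -13, -12]
  [-21, -25, -29, -22, -20, -18]
  [-15, -19, -22, -14, -12, -12]
  [10, -7, -11, -3, 11, -1]
G^⊗5:
  [-27, -31, -35, -28, -26, -24]
  [-13, -27, -31, -24, -22, -21]
  [-20, -24, -27, -20, -13, -18]
  [-27, -31, -34, -27, -25, -25]
  [-20, -24, -28, -21, -19, -17]
  [-9, -13, -16, -8, -2, -6]
Key observation: the optimum is the walk 2->0->3->1->2->0, with weight 2 + (-6) + (-9) + (-9) + 2 = -20.
Optimal value attained by: walk 2->0->3->1->2->0.
Answer: (G^⊗5)[2][0] = -20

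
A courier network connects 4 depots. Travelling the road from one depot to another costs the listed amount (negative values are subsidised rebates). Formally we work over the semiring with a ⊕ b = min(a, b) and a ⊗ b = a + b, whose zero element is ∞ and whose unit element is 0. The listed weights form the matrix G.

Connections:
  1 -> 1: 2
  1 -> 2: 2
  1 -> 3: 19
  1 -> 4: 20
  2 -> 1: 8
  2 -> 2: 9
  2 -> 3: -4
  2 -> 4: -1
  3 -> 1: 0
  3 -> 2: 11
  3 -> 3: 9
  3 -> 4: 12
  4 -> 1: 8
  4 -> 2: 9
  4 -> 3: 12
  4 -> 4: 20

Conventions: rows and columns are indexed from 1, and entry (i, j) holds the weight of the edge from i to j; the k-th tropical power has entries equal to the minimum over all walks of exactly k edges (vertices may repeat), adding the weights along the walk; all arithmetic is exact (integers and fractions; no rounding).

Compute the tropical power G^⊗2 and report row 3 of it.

G^⊗2:
  [4, 4, -2, 1]
  [-4, 7, 5, 8]
  [2, 2, 7, 10]
  [10, 10, 5, 8]
Answer: row 3 of G^⊗2 = [2, 2, 7, 10]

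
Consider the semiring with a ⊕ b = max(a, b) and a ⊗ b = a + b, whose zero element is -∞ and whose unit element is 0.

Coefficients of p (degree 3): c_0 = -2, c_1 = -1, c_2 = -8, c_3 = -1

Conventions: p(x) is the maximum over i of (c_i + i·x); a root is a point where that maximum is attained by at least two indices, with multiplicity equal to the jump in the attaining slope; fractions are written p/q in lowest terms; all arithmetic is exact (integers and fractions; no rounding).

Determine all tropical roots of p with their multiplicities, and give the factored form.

hull edge (i=0, c=-2) to (i=1, c=-1): slope 1, span 1
hull edge (i=1, c=-1) to (i=3, c=-1): slope 0, span 2
Factored form: p(x) = -1 ⊗ (x ⊕ (-1)) ⊗ (x ⊕ 0) ⊗ (x ⊕ 0)
Answer: roots = -1 (mult 1), 0 (mult 2)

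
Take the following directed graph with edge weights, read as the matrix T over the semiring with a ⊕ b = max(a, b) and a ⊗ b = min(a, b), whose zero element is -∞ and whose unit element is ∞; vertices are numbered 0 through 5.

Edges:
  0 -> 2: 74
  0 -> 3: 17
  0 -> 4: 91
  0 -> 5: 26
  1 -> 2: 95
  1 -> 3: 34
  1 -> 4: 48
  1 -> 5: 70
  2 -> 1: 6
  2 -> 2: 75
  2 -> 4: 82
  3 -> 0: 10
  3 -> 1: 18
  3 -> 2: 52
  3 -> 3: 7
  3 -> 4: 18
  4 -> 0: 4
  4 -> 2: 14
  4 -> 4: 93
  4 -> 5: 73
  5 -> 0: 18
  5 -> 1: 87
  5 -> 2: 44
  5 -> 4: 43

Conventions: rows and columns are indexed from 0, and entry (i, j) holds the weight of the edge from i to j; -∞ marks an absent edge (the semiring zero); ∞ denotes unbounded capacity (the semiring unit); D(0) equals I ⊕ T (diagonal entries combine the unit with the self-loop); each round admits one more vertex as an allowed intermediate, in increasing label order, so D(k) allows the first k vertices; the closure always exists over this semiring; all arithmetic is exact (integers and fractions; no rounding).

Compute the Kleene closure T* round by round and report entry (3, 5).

D(0):
  [∞, -∞, 74, 17, 91, 26]
  [-∞, ∞, 95, 34, 48, 70]
  [-∞, 6, ∞, -∞, 82, -∞]
  [10, 18, 52, ∞, 18, -∞]
  [4, -∞, 14, -∞, ∞, 73]
  [18, 87, 44, -∞, 43, ∞]
D(1):
  [∞, -∞, 74, 17, 91, 26]
  [-∞, ∞, 95, 34, 48, 70]
  [-∞, 6, ∞, -∞, 82, -∞]
  [10, 18, 52, ∞, 18, 10]
  [4, -∞, 14, 4, ∞, 73]
  [18, 87, 44, 17, 43, ∞]
D(2):
  [∞, -∞, 74, 17, 91, 26]
  [-∞, ∞, 95, 34, 48, 70]
  [-∞, 6, ∞, 6, 82, 6]
  [10, 18, 52, ∞, 18, 18]
  [4, -∞, 14, 4, ∞, 73]
  [18, 87, 87, 34, 48, ∞]
D(3):
  [∞, 6, 74, 17, 91, 26]
  [-∞, ∞, 95, 34, 82, 70]
  [-∞, 6, ∞, 6, 82, 6]
  [10, 18, 52, ∞, 52, 18]
  [4, 6, 14, 6, ∞, 73]
  [18, 87, 87, 34, 82, ∞]
D(4):
  [∞, 17, 74, 17, 91, 26]
  [10, ∞, 95, 34, 82, 70]
  [6, 6, ∞, 6, 82, 6]
  [10, 18, 52, ∞, 52, 18]
  [6, 6, 14, 6, ∞, 73]
  [18, 87, 87, 34, 82, ∞]
D(5):
  [∞, 17, 74, 17, 91, 73]
  [10, ∞, 95, 34, 82, 73]
  [6, 6, ∞, 6, 82, 73]
  [10, 18, 52, ∞, 52, 52]
  [6, 6, 14, 6, ∞, 73]
  [18, 87, 87, 34, 82, ∞]
D(6):
  [∞, 73, 74, 34, 91, 73]
  [18, ∞, 95, 34, 82, 73]
  [18, 73, ∞, 34, 82, 73]
  [18, 52, 52, ∞, 52, 52]
  [18, 73, 73, 34, ∞, 73]
  [18, 87, 87, 34, 82, ∞]
Answer: T*[3][5] = 52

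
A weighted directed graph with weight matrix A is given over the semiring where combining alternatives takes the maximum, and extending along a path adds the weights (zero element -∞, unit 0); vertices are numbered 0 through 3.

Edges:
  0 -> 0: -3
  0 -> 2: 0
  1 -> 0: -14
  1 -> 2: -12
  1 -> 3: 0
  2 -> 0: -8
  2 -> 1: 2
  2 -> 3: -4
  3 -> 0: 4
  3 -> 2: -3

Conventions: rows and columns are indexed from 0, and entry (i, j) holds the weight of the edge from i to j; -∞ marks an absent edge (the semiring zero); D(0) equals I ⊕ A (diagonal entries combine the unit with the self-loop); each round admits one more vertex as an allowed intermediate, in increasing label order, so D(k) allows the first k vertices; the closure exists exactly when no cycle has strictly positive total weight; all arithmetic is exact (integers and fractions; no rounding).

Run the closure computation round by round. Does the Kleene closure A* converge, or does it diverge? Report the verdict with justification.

D(0):
  [0, -∞, 0, -∞]
  [-14, 0, -12, 0]
  [-8, 2, 0, -4]
  [4, -∞, -3, 0]
D(1):
  [0, -∞, 0, -∞]
  [-14, 0, -12, 0]
  [-8, 2, 0, -4]
  [4, -∞, 4, 0]
D(2):
  [0, -∞, 0, -∞]
  [-14, 0, -12, 0]
  [-8, 2, 0, 2]
  [4, -∞, 4, 0]
Detection: at round 3, diagonal entry (3, 3) turns strictly positive.
Key observation: the cycle 3->0->2->1->3 has total weight 4 + 0 + 2 + 0, which is strictly positive.
Answer: DIVERGES — positive cycle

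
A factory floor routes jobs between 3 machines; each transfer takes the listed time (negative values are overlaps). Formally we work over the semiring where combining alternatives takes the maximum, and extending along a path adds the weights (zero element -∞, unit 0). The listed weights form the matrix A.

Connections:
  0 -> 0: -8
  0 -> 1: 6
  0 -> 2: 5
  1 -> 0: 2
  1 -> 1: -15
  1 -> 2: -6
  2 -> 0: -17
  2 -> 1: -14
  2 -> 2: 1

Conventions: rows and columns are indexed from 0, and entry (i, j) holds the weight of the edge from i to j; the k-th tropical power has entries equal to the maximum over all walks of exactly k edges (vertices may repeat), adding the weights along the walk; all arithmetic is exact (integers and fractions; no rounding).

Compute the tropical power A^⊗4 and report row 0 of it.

A^⊗2:
  [8, -2, 6]
  [-6, 8, 7]
  [-12, -11, 2]
A^⊗3:
  [0, 14, 13]
  [10, 0, 8]
  [-9, -6, 3]
A^⊗4:
  [16, 6, 14]
  [2, 16, 15]
  [-4, -3, 4]
Answer: row 0 of A^⊗4 = [16, 6, 14]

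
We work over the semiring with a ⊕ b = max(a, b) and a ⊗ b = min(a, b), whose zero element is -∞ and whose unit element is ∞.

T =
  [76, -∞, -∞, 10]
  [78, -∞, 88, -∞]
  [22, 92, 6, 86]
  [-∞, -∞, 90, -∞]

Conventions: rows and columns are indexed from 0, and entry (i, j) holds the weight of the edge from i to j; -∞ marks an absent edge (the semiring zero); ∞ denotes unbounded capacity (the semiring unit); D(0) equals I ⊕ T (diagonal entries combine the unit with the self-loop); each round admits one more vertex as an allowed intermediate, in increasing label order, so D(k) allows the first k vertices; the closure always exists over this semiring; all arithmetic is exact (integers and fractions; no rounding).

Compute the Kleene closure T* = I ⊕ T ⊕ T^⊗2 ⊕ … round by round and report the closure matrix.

D(0):
  [∞, -∞, -∞, 10]
  [78, ∞, 88, -∞]
  [22, 92, ∞, 86]
  [-∞, -∞, 90, ∞]
D(1):
  [∞, -∞, -∞, 10]
  [78, ∞, 88, 10]
  [22, 92, ∞, 86]
  [-∞, -∞, 90, ∞]
D(2):
  [∞, -∞, -∞, 10]
  [78, ∞, 88, 10]
  [78, 92, ∞, 86]
  [-∞, -∞, 90, ∞]
D(3):
  [∞, -∞, -∞, 10]
  [78, ∞, 88, 86]
  [78, 92, ∞, 86]
  [78, 90, 90, ∞]
D(4):
  [∞, 10, 10, 10]
  [78, ∞, 88, 86]
  [78, 92, ∞, 86]
  [78, 90, 90, ∞]
Answer: T* = [[∞, 10, 10, 10], [78, ∞, 88, 86], [78, 92, ∞, 86], [78, 90, 90, ∞]]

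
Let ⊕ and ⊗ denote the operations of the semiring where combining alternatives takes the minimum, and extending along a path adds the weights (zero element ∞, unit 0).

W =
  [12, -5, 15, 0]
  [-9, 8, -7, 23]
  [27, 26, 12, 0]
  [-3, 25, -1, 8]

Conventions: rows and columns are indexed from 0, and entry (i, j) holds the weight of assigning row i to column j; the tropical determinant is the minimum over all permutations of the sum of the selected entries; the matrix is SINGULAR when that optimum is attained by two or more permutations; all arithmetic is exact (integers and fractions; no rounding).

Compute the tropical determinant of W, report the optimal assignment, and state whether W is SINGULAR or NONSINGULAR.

σ = (0, 1, 2, 3): 12 + 8 + 12 + 8 = 40
σ = (0, 1, 3, 2): 12 + 8 + 0 + (-1) = 19
σ = (0, 2, 1, 3): 12 + (-7) + 26 + 8 = 39
σ = (0, 2, 3, 1): 12 + (-7) + 0 + 25 = 30
σ = (0, 3, 1, 2): 12 + 23 + 26 + (-1) = 60
σ = (0, 3, 2, 1): 12 + 23 + 12 + 25 = 72
σ = (1, 0, 2, 3): (-5) + (-9) + 12 + 8 = 6
σ = (1, 0, 3, 2): (-5) + (-9) + 0 + (-1) = -15
σ = (1, 2, 0, 3): (-5) + (-7) + 27 + 8 = 23
σ = (1, 2, 3, 0): (-5) + (-7) + 0 + (-3) = -15
σ = (1, 3, 0, 2): (-5) + 23 + 27 + (-1) = 44
σ = (1, 3, 2, 0): (-5) + 23 + 12 + (-3) = 27
σ = (2, 0, 1, 3): 15 + (-9) + 26 + 8 = 40
σ = (2, 0, 3, 1): 15 + (-9) + 0 + 25 = 31
σ = (2, 1, 0, 3): 15 + 8 + 27 + 8 = 58
σ = (2, 1, 3, 0): 15 + 8 + 0 + (-3) = 20
σ = (2, 3, 0, 1): 15 + 23 + 27 + 25 = 90
σ = (2, 3, 1, 0): 15 + 23 + 26 + (-3) = 61
σ = (3, 0, 1, 2): 0 + (-9) + 26 + (-1) = 16
σ = (3, 0, 2, 1): 0 + (-9) + 12 + 25 = 28
σ = (3, 1, 0, 2): 0 + 8 + 27 + (-1) = 34
σ = (3, 1, 2, 0): 0 + 8 + 12 + (-3) = 17
σ = (3, 2, 0, 1): 0 + (-7) + 27 + 25 = 45
σ = (3, 2, 1, 0): 0 + (-7) + 26 + (-3) = 16
Optimal value attained by: σ = (1, 0, 3, 2).
Answer: det⊕(W) = -15; verdict: SINGULAR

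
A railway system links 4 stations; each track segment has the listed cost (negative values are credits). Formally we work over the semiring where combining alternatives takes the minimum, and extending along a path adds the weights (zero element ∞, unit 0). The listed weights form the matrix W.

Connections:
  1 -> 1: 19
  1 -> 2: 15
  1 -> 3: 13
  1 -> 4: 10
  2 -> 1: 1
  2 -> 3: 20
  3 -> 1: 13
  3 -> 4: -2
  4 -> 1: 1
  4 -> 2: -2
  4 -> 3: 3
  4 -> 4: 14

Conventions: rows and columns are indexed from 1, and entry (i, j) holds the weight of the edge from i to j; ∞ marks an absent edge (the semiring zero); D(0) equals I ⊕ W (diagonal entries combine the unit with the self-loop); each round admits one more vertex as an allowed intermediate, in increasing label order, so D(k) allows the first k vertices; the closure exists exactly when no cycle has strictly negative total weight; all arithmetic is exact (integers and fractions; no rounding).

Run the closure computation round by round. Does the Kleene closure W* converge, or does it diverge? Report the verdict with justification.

D(0):
  [0, 15, 13, 10]
  [1, 0, 20, ∞]
  [13, ∞, 0, -2]
  [1, -2, 3, 0]
D(1):
  [0, 15, 13, 10]
  [1, 0, 14, 11]
  [13, 28, 0, -2]
  [1, -2, 3, 0]
D(2):
  [0, 15, 13, 10]
  [1, 0, 14, 11]
  [13, 28, 0, -2]
  [-1, -2, 3, 0]
D(3):
  [0, 15, 13, 10]
  [1, 0, 14, 11]
  [13, 28, 0, -2]
  [-1, -2, 3, 0]
D(4):
  [0, 8, 13, 10]
  [1, 0, 14, 11]
  [-3, -4, 0, -2]
  [-1, -2, 3, 0]
Key observation: every diagonal entry stays at the unit through all rounds, so no improving cycle exists.
Answer: CONVERGES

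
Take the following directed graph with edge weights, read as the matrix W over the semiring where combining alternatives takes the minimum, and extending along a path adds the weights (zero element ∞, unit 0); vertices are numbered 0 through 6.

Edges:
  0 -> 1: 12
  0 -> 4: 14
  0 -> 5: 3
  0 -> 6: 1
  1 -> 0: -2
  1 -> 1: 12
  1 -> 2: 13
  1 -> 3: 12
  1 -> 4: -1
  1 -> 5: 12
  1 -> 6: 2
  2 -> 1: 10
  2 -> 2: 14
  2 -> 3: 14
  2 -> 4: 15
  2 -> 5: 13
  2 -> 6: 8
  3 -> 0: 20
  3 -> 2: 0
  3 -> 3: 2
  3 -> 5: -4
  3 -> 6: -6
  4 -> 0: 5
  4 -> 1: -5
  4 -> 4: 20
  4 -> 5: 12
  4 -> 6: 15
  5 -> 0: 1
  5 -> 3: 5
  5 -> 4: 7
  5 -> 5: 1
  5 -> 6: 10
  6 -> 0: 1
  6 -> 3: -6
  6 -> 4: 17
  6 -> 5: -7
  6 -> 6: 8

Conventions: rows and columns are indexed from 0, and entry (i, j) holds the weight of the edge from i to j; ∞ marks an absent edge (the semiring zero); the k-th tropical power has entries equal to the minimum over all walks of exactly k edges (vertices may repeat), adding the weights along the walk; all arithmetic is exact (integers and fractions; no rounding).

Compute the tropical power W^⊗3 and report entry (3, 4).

W^⊗2:
  [2, 9, 25, -5, 10, -6, 9]
  [3, -6, 12, -4, 11, -5, -1]
  [8, 10, 14, 2, 9, 1, 8]
  [-5, 10, 2, -12, 3, -13, -4]
  [-7, 7, 8, 7, -6, 7, -3]
  [2, 2, 5, 4, 8, 1, -1]
  [-6, 12, -6, -4, 0, -10, -12]
W^⊗3:
  [-5, 5, -5, -3, 1, -9, -11]
  [-8, 6, -4, -7, -7, -8, -10]
  [2, 4, 2, 2, 8, -2, -4]
  [-12, -2, -12, -10, -6, -16, -18]
  [-2, -11, 7, -9, 6, -10, -6]
  [0, 3, 4, -7, 1, -8, -2]
  [-11, -5, -4, -18, -3, -19, -10]
Key observation: the optimum is the walk 3->6->5->4, with weight (-6) + (-7) + 7 = -6.
Optimal value attained by: walk 3->6->5->4.
Answer: (W^⊗3)[3][4] = -6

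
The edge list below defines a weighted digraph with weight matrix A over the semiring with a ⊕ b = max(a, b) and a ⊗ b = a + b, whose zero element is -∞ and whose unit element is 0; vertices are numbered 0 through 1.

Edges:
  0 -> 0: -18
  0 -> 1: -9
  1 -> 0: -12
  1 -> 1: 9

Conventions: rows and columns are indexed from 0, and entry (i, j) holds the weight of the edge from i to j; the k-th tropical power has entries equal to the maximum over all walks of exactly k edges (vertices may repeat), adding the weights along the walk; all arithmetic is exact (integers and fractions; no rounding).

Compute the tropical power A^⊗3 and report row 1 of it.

A^⊗2:
  [-21, 0]
  [-3, 18]
A^⊗3:
  [-12, 9]
  [6, 27]
Answer: row 1 of A^⊗3 = [6, 27]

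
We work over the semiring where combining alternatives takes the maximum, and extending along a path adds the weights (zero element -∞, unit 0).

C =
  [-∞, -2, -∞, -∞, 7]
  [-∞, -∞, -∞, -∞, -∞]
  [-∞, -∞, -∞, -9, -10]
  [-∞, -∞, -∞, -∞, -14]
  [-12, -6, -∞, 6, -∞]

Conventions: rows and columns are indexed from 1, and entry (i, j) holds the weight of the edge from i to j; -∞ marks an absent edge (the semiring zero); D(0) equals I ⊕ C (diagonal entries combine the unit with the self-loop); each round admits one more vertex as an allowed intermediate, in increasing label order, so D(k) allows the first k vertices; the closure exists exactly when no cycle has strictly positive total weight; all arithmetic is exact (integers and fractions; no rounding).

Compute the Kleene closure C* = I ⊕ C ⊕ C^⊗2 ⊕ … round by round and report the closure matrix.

D(0):
  [0, -2, -∞, -∞, 7]
  [-∞, 0, -∞, -∞, -∞]
  [-∞, -∞, 0, -9, -10]
  [-∞, -∞, -∞, 0, -14]
  [-12, -6, -∞, 6, 0]
D(1):
  [0, -2, -∞, -∞, 7]
  [-∞, 0, -∞, -∞, -∞]
  [-∞, -∞, 0, -9, -10]
  [-∞, -∞, -∞, 0, -14]
  [-12, -6, -∞, 6, 0]
D(2):
  [0, -2, -∞, -∞, 7]
  [-∞, 0, -∞, -∞, -∞]
  [-∞, -∞, 0, -9, -10]
  [-∞, -∞, -∞, 0, -14]
  [-12, -6, -∞, 6, 0]
D(3):
  [0, -2, -∞, -∞, 7]
  [-∞, 0, -∞, -∞, -∞]
  [-∞, -∞, 0, -9, -10]
  [-∞, -∞, -∞, 0, -14]
  [-12, -6, -∞, 6, 0]
D(4):
  [0, -2, -∞, -∞, 7]
  [-∞, 0, -∞, -∞, -∞]
  [-∞, -∞, 0, -9, -10]
  [-∞, -∞, -∞, 0, -14]
  [-12, -6, -∞, 6, 0]
D(5):
  [0, 1, -∞, 13, 7]
  [-∞, 0, -∞, -∞, -∞]
  [-22, -16, 0, -4, -10]
  [-26, -20, -∞, 0, -14]
  [-12, -6, -∞, 6, 0]
Answer: C* = [[0, 1, -∞, 13, 7], [-∞, 0, -∞, -∞, -∞], [-22, -16, 0, -4, -10], [-26, -20, -∞, 0, -14], [-12, -6, -∞, 6, 0]]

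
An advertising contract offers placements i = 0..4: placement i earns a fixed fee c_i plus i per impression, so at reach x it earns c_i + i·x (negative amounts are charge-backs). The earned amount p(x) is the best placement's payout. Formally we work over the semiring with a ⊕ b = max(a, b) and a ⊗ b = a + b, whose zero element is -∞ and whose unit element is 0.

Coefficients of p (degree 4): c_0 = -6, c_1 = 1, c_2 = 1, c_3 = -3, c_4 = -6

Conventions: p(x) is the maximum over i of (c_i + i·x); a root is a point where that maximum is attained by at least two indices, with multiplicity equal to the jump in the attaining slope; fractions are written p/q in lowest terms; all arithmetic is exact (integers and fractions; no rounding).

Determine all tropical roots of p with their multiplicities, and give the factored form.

hull edge (i=0, c=-6) to (i=1, c=1): slope 7, span 1
hull edge (i=1, c=1) to (i=2, c=1): slope 0, span 1
hull edge (i=2, c=1) to (i=4, c=-6): slope -7/2, span 2
Factored form: p(x) = -6 ⊗ (x ⊕ (-7)) ⊗ (x ⊕ 0) ⊗ (x ⊕ 7/2) ⊗ (x ⊕ 7/2)
Answer: roots = -7 (mult 1), 0 (mult 1), 7/2 (mult 2)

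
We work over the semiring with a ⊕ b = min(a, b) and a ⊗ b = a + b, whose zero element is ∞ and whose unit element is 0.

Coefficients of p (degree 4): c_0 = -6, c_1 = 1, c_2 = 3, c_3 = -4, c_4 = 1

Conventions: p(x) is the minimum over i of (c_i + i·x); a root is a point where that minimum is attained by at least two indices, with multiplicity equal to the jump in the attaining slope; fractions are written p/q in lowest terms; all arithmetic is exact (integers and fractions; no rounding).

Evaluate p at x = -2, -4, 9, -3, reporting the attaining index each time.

p(-2) = min(-6+0·(-2)=-6, 1+1·(-2)=-1, 3+2·(-2)=-1, -4+3·(-2)=-10, 1+4·(-2)=-7) = -10 (attained by i=3)
p(-4) = min(-6+0·(-4)=-6, 1+1·(-4)=-3, 3+2·(-4)=-5, -4+3·(-4)=-16, 1+4·(-4)=-15) = -16 (attained by i=3)
p(9) = min(-6+0·9=-6, 1+1·9=10, 3+2·9=21, -4+3·9=23, 1+4·9=37) = -6 (attained by i=0)
p(-3) = min(-6+0·(-3)=-6, 1+1·(-3)=-2, 3+2·(-3)=-3, -4+3·(-3)=-13, 1+4·(-3)=-11) = -13 (attained by i=3)
Answer: p(-2) = -10; p(-4) = -16; p(9) = -6; p(-3) = -13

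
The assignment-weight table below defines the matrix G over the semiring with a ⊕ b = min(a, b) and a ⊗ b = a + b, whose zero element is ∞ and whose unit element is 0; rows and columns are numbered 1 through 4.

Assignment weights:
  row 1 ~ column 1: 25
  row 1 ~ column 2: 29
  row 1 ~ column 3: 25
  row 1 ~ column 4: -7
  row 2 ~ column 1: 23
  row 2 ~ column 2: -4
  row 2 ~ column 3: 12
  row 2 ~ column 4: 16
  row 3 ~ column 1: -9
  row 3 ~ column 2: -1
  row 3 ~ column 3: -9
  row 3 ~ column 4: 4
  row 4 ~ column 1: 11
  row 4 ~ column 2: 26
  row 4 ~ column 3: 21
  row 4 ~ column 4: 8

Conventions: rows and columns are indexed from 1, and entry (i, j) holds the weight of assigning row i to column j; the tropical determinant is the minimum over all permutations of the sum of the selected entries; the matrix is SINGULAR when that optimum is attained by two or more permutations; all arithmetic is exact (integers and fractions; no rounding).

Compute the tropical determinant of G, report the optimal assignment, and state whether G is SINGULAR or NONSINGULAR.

σ = (1, 2, 3, 4): 25 + (-4) + (-9) + 8 = 20
σ = (1, 2, 4, 3): 25 + (-4) + 4 + 21 = 46
σ = (1, 3, 2, 4): 25 + 12 + (-1) + 8 = 44
σ = (1, 3, 4, 2): 25 + 12 + 4 + 26 = 67
σ = (1, 4, 2, 3): 25 + 16 + (-1) + 21 = 61
σ = (1, 4, 3, 2): 25 + 16 + (-9) + 26 = 58
σ = (2, 1, 3, 4): 29 + 23 + (-9) + 8 = 51
σ = (2, 1, 4, 3): 29 + 23 + 4 + 21 = 77
σ = (2, 3, 1, 4): 29 + 12 + (-9) + 8 = 40
σ = (2, 3, 4, 1): 29 + 12 + 4 + 11 = 56
σ = (2, 4, 1, 3): 29 + 16 + (-9) + 21 = 57
σ = (2, 4, 3, 1): 29 + 16 + (-9) + 11 = 47
σ = (3, 1, 2, 4): 25 + 23 + (-1) + 8 = 55
σ = (3, 1, 4, 2): 25 + 23 + 4 + 26 = 78
σ = (3, 2, 1, 4): 25 + (-4) + (-9) + 8 = 20
σ = (3, 2, 4, 1): 25 + (-4) + 4 + 11 = 36
σ = (3, 4, 1, 2): 25 + 16 + (-9) + 26 = 58
σ = (3, 4, 2, 1): 25 + 16 + (-1) + 11 = 51
σ = (4, 1, 2, 3): (-7) + 23 + (-1) + 21 = 36
σ = (4, 1, 3, 2): (-7) + 23 + (-9) + 26 = 33
σ = (4, 2, 1, 3): (-7) + (-4) + (-9) + 21 = 1
σ = (4, 2, 3, 1): (-7) + (-4) + (-9) + 11 = -9
σ = (4, 3, 1, 2): (-7) + 12 + (-9) + 26 = 22
σ = (4, 3, 2, 1): (-7) + 12 + (-1) + 11 = 15
Optimal value attained by: σ = (4, 2, 3, 1).
Answer: det⊕(G) = -9; verdict: NONSINGULAR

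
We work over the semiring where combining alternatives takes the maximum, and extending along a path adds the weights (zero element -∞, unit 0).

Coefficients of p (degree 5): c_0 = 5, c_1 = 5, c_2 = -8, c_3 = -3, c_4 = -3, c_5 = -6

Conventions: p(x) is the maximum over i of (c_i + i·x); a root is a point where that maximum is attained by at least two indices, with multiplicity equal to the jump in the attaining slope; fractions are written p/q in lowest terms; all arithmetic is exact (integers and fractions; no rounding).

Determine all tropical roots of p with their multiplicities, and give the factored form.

hull edge (i=0, c=5) to (i=1, c=5): slope 0, span 1
hull edge (i=1, c=5) to (i=4, c=-3): slope -8/3, span 3
hull edge (i=4, c=-3) to (i=5, c=-6): slope -3, span 1
Factored form: p(x) = -6 ⊗ (x ⊕ 0) ⊗ (x ⊕ 8/3) ⊗ (x ⊕ 8/3) ⊗ (x ⊕ 8/3) ⊗ (x ⊕ 3)
Answer: roots = 0 (mult 1), 8/3 (mult 3), 3 (mult 1)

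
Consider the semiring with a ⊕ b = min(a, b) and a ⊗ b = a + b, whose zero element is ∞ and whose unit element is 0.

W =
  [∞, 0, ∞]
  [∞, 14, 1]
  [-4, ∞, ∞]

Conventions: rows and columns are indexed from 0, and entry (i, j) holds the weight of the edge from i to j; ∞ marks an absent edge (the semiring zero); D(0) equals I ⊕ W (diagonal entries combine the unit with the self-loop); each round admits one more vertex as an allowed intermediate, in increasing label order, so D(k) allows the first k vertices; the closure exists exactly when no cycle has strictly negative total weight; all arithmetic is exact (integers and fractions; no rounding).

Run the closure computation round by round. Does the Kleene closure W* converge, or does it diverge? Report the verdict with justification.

D(0):
  [0, 0, ∞]
  [∞, 0, 1]
  [-4, ∞, 0]
D(1):
  [0, 0, ∞]
  [∞, 0, 1]
  [-4, -4, 0]
Detection: at round 2, diagonal entry (2, 2) turns strictly negative.
Key observation: the cycle 2->0->1->2 has total weight (-4) + 0 + 1, which is strictly negative.
Answer: DIVERGES — negative cycle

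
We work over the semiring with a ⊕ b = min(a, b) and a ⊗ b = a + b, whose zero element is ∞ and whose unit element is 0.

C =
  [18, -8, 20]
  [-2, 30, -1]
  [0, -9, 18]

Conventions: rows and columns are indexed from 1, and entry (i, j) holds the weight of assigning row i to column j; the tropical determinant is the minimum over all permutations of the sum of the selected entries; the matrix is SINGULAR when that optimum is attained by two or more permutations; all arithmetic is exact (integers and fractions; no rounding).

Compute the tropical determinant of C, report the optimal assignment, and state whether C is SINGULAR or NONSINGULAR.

σ = (1, 2, 3): 18 + 30 + 18 = 66
σ = (1, 3, 2): 18 + (-1) + (-9) = 8
σ = (2, 1, 3): (-8) + (-2) + 18 = 8
σ = (2, 3, 1): (-8) + (-1) + 0 = -9
σ = (3, 1, 2): 20 + (-2) + (-9) = 9
σ = (3, 2, 1): 20 + 30 + 0 = 50
Optimal value attained by: σ = (2, 3, 1).
Answer: det⊕(C) = -9; verdict: NONSINGULAR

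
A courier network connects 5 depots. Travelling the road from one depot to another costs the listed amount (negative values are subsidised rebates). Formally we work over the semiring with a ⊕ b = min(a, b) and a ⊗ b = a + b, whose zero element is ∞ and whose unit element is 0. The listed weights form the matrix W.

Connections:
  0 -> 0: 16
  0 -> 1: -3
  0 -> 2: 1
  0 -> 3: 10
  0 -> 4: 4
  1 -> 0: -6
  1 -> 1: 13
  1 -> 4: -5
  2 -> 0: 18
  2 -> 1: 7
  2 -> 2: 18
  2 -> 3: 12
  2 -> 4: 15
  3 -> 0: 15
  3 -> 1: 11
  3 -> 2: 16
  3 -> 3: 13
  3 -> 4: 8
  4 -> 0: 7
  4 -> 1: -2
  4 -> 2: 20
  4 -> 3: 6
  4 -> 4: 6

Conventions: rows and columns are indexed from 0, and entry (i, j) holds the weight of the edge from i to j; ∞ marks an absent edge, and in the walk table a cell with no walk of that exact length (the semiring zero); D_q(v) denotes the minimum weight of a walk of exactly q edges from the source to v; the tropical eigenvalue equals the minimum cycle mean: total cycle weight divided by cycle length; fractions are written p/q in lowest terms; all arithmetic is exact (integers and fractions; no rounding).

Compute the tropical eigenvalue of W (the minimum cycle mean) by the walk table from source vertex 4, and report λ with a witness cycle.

q=0: [∞, ∞, ∞, ∞, 0]
q=1: [7, -2, 20, 6, 6]
q=2: [-8, 4, 8, 12, -7]
q=3: [-2, -11, -7, -1, -4]
q=4: [-17, -6, -1, 2, -16]
q=5: [-12, -20, -16, -10, -13]
Optimal cycle mean attained by: cycle 0->1->0, total (-3) + (-6), length 2.
Answer: λ = -9/2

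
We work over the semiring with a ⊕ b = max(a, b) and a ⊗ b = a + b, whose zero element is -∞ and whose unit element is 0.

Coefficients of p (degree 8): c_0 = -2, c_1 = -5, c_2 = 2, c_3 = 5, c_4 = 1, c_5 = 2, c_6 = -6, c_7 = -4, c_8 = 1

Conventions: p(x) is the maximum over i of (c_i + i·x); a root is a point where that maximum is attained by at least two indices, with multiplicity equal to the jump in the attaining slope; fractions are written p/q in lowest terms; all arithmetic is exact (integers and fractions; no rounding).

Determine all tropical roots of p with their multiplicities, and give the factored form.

hull edge (i=0, c=-2) to (i=3, c=5): slope 7/3, span 3
hull edge (i=3, c=5) to (i=8, c=1): slope -4/5, span 5
Factored form: p(x) = 1 ⊗ (x ⊕ (-7/3)) ⊗ (x ⊕ (-7/3)) ⊗ (x ⊕ (-7/3)) ⊗ (x ⊕ 4/5) ⊗ (x ⊕ 4/5) ⊗ (x ⊕ 4/5) ⊗ (x ⊕ 4/5) ⊗ (x ⊕ 4/5)
Answer: roots = -7/3 (mult 3), 4/5 (mult 5)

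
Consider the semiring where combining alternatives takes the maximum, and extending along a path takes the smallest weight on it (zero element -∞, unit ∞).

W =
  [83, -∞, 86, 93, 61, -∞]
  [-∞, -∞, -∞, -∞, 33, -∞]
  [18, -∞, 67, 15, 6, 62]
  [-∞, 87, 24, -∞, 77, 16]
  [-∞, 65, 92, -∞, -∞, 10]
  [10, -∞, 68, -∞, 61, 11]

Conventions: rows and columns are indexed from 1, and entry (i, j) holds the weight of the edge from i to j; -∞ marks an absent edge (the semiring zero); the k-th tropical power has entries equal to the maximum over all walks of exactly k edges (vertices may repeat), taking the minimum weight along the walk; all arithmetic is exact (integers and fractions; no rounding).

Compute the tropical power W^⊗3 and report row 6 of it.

W^⊗2:
  [83, 87, 83, 83, 77, 62]
  [-∞, 33, 33, -∞, -∞, 10]
  [18, 15, 67, 18, 61, 62]
  [18, 65, 77, 15, 33, 24]
  [18, -∞, 67, 15, 33, 62]
  [18, 61, 67, 15, 11, 62]
W^⊗3:
  [83, 83, 83, 83, 77, 62]
  [18, -∞, 33, 15, 33, 33]
  [18, 61, 67, 18, 61, 62]
  [18, 33, 67, 18, 33, 62]
  [18, 33, 67, 18, 61, 62]
  [18, 15, 67, 18, 61, 62]
Answer: row 6 of W^⊗3 = [18, 15, 67, 18, 61, 62]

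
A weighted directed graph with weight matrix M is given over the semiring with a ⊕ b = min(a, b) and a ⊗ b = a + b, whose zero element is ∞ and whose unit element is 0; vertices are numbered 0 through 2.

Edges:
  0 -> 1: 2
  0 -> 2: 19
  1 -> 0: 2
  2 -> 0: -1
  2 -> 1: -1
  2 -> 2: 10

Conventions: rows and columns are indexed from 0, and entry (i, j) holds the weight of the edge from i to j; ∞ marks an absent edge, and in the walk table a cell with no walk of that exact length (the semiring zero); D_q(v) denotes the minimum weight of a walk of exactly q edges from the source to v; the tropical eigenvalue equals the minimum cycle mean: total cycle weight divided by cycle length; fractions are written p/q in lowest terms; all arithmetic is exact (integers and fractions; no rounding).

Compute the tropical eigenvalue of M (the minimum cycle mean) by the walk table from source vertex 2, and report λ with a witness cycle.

q=0: [∞, ∞, 0]
q=1: [-1, -1, 10]
q=2: [1, 1, 18]
q=3: [3, 3, 20]
Optimal cycle mean attained by: cycle 0->1->0, total 2 + 2, length 2.
Answer: λ = 2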